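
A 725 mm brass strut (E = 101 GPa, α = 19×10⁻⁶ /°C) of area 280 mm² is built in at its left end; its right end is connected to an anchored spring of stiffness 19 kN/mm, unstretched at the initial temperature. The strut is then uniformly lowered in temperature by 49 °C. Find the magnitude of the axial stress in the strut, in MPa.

σ ≈ 30.8 MPa (tensile)

The unrestrained thermal change is αΔT L = 19×10⁻⁶ × 49 × 725 = 0.675 mm.
Let P be the tensile force in the spring. The strut extends elastically by PL/(AE) and the spring stretches by P/k; together these equal δ_free.
So P = δ_free / [L/(AE) + 1/k] = 0.675 / [ 725/(280×101×10³) + 1/(19×10³) ].
P = 0.675 / 7.827×10⁻⁵ = 8624 N.
σ = P/A = 8624/280 = 30.8 MPa.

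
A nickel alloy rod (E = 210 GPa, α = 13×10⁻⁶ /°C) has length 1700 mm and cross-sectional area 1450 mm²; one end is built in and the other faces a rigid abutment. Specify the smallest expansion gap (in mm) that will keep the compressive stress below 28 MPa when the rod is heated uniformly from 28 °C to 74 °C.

g ≈ 0.79 mm

Free expansion if unrestrained: δ_free = αΔT L = 13×10⁻⁶ × 46 × 1700 = 1.017 mm.
At the allowable stress the elastic shortening the wall may impose is σL/E = 28 × 1700 / (210×10³) = 0.2267 mm.
The gap must absorb the remainder: g_min = 1.017 − 0.2267 = 0.7899 mm.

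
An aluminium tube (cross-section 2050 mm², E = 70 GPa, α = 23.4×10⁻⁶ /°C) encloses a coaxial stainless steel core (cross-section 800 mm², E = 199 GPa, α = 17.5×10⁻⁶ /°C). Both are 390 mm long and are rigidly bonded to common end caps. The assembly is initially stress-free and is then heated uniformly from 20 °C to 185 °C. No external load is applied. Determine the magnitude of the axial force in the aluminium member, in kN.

P ≈ 73.5 kN (compressive in the aluminium)

Equilibrium of a rigid end plate with no external load gives equal and opposite internal forces ±P in the two members. Since α_{aluminium} > α_{stainless steel}, heating drives the aluminium into compression and the stainless steel into tension.
Equating the net (thermal + elastic) strains gives |α₁ − α₂|·ΔT = P·[1/(A₁E₁) + 1/(A₂E₂)].
|α₁ − α₂|·ΔT = 5.9×10⁻⁶ × 165 = 0.0009735.
1/(A₁E₁) + 1/(A₂E₂) = 1/(2050×70×10³) + 1/(800×199×10³) = 1.325×10⁻⁸ N⁻¹.
P = 0.0009735 / 1.325×10⁻⁸ = 73470 N = 73.47 kN.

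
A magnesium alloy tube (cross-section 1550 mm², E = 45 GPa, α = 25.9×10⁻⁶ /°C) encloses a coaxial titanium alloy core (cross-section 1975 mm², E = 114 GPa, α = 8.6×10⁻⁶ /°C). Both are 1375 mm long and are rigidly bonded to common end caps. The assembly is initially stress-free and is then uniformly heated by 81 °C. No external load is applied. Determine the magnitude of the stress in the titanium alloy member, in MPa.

σ ≈ 37.8 MPa (tensile)

Equilibrium of a rigid end plate with no external load gives equal and opposite internal forces ±P in the two members. Since α_{magnesium alloy} > α_{titanium alloy}, heating drives the magnesium alloy into compression and the titanium alloy into tension.
Equating the net (thermal + elastic) strains gives |α₁ − α₂|·ΔT = P·[1/(A₁E₁) + 1/(A₂E₂)].
|α₁ − α₂|·ΔT = 17.3×10⁻⁶ × 81 = 0.001401.
1/(A₁E₁) + 1/(A₂E₂) = 1/(1550×45×10³) + 1/(1975×114×10³) = 1.878×10⁻⁸ N⁻¹.
P = 0.001401 / 1.878×10⁻⁸ = 74620 N = 74.62 kN.
σ_{titanium alloy} = P/A₂ = 74620/1975 = 37.78 MPa, tensile.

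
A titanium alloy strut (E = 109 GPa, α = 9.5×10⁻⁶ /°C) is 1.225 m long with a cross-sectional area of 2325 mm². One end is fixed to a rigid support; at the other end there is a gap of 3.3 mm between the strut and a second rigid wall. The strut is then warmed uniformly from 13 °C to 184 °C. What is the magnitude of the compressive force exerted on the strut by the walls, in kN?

P ≈ 0 kN

If the wall were absent the strut would grow by αΔT L = 9.5×10⁻⁶ × 171 × 1225 = 1.99 mm.
Since δ_free = 1.99 mm is less than the 3.3 mm gap, the strut never touches the wall. No axial force develops.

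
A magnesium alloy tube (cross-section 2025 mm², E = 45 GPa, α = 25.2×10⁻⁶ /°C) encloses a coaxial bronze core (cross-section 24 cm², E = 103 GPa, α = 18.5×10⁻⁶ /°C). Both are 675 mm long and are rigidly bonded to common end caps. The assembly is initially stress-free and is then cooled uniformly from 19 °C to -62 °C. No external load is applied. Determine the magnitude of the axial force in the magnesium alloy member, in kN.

Both members must finish at the same length. With the larger α, the magnesium alloy tends to over-contract; the plates restrain it, putting the magnesium alloy in tension and the bronze in compression. With no external load the two internal forces are equal and opposite, magnitude P.
Setting the final lengths equal and cancelling L: (α₁ − α₂)ΔT = P/(A₁E₁) + P/(A₂E₂).
|α₁ − α₂|·ΔT = 6.7×10⁻⁶ × 81 = 0.0005427.
1/(A₁E₁) + 1/(A₂E₂) = 1/(2025×45×10³) + 1/(2400×103×10³) = 1.502×10⁻⁸ N⁻¹.
P = 0.0005427 / 1.502×10⁻⁸ = 36130 N = 36.13 kN.

P ≈ 36.1 kN (tensile in the magnesium alloy)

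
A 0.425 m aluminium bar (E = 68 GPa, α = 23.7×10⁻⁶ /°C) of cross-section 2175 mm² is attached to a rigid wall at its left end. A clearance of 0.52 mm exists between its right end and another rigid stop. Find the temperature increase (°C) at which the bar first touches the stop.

Contact occurs when the free expansion equals the gap: αΔT L = 0.52 mm.
So ΔT = g/(αL) = 0.52/(23.7×10⁻⁶ × 425) = 51.63 °C.

ΔT ≈ 51.6 °C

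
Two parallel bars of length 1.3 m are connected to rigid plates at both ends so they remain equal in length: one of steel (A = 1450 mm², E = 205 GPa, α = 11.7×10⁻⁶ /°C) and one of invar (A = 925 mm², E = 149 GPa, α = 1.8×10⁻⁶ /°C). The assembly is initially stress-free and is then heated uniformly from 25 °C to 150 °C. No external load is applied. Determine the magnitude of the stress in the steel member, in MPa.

σ ≈ 80.4 MPa (compressive)

Both members must finish at the same length. With the larger α, the steel tends to over-expand; the plates restrain it, putting the steel in compression and the invar in tension. With no external load the two internal forces are equal and opposite, magnitude P.
Equating the net (thermal + elastic) strains gives |α₁ − α₂|·ΔT = P·[1/(A₁E₁) + 1/(A₂E₂)].
|α₁ − α₂|·ΔT = 9.9×10⁻⁶ × 125 = 0.001237.
1/(A₁E₁) + 1/(A₂E₂) = 1/(1450×205×10³) + 1/(925×149×10³) = 1.062×10⁻⁸ N⁻¹.
So P = 0.001237 / 1.062×10⁻⁸ = 116.5 kN.
σ_{steel} = P/A₁ = 116500/1450 = 80.36 MPa, compressive.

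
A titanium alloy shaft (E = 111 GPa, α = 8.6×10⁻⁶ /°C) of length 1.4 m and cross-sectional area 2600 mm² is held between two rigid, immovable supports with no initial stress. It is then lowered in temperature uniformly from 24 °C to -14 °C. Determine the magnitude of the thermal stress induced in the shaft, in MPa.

With length fixed, the mechanical strain must cancel the thermal strain αΔT = 8.6×10⁻⁶ × 38 = 326.8×10⁻⁶.
Hence σ = E·αΔT = 111×10³ × 326.8×10⁻⁶ = 36.27 MPa, tensile.

σ ≈ 36.3 MPa (tensile)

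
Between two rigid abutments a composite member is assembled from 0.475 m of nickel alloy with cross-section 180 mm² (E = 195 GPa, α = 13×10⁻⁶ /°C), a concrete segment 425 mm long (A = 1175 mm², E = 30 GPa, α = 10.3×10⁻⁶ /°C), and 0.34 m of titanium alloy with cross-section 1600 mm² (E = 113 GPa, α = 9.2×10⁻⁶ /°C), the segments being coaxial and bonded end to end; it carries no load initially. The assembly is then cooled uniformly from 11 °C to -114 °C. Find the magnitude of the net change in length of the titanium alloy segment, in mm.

With the walls removed the bar would change length by δ_free = Σ αᵢΔT Lᵢ = 13×10⁻⁶×125×475 + 10.3×10⁻⁶×125×425 + 9.2×10⁻⁶×125×340 = 1.71 mm.
The rigid supports impose zero overall length change; the single axial force P common to all segments must satisfy P Σ Lᵢ/(AᵢEᵢ) = δ_free.
The series flexibility is Σ Lᵢ/(AᵢEᵢ) = 475/(180×195×10³) + 425/(1175×30×10³) + 340/(1600×113×10³) = 2.747×10⁻⁵ mm/N.
Hence P = δ_free / Σ(L/AE) = 1.71/2.747×10⁻⁵ = 62.25 kN (tensile).
For the titanium alloy segment, free thermal change = 9.2×10⁻⁶×125×340 = 0.391 mm and elastic change from P = 62250×340/(1600×113×10³) = 0.1171 mm; these oppose, so the net change is 0.274 mm (segment shortens).

|ΔL| ≈ 0.274 mm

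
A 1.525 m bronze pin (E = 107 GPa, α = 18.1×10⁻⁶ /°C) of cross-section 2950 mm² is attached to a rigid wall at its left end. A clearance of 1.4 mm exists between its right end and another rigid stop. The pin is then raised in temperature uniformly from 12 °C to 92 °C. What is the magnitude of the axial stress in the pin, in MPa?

Unrestrained expansion: δ_free = αΔT L = 18.1×10⁻⁶ × 80 × 1525 = 2.208 mm.
After closing the 1.4 mm clearance, 2.208 − 1.4 = 0.8082 mm of expansion remains to be suppressed by the wall.
Compatibility: PL/(AE) = 0.8082 mm, so σ = P/A = E × (0.8082/1525) = 56.71 MPa.

σ ≈ 56.7 MPa (compressive)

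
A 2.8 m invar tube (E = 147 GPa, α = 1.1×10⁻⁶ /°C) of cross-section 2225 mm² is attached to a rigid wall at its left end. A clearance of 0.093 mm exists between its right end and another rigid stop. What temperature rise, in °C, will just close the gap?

Contact occurs when the free expansion equals the gap: αΔT L = 0.093 mm.
ΔT = 0.093 / (1.1×10⁻⁶ × 2800) = 30.19 °C.

ΔT ≈ 30.2 °C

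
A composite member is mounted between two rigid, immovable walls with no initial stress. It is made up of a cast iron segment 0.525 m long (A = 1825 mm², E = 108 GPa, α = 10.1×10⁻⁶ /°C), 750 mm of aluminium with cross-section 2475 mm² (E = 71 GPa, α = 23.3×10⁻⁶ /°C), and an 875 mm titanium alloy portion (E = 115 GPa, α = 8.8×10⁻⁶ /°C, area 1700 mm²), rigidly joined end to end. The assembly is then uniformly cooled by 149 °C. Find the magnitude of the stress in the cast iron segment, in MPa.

With the walls removed the bar would change length by δ_free = Σ αᵢΔT Lᵢ = 10.1×10⁻⁶×149×525 + 23.3×10⁻⁶×149×750 + 8.8×10⁻⁶×149×875 = 4.541 mm.
Since the ends are fixed, an axial force P builds up, equal in every segment, with P · Σ Lᵢ/(AᵢEᵢ) = δ_free.
Σ Lᵢ/(AᵢEᵢ) = 525/(1825×108×10³) + 750/(2475×71×10³) + 875/(1700×115×10³) = 1.141×10⁻⁵ mm/N.
Hence P = δ_free / Σ(L/AE) = 4.541/1.141×10⁻⁵ = 398.1 kN (tensile).
σ_{cast iron} = P / A = 398100 / 1825 = 218.1 MPa.

σ ≈ 218 MPa (tensile)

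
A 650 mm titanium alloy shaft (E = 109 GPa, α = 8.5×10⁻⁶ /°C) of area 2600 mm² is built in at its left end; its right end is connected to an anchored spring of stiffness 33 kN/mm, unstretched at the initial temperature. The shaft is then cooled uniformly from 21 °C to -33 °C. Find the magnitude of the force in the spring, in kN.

The unrestrained thermal change is αΔT L = 8.5×10⁻⁶ × 54 × 650 = 0.2984 mm.
Let P be the tensile force in the spring. The shaft extends elastically by PL/(AE) and the spring stretches by P/k; together these equal δ_free.
So P = δ_free / [L/(AE) + 1/k] = 0.2984 / [ 650/(2600×109×10³) + 1/(33×10³) ].
P = 0.2984 / 3.26×10⁻⁵ = 9153 N.

P ≈ 9.15 kN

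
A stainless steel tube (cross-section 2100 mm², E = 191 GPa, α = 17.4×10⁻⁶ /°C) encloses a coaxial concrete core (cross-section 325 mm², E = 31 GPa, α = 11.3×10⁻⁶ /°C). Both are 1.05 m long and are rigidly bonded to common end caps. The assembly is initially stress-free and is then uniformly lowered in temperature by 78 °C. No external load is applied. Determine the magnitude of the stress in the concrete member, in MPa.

Equilibrium of a rigid end plate with no external load gives equal and opposite internal forces ±P in the two members. Since α_{stainless steel} > α_{concrete}, cooling drives the stainless steel into tension and the concrete into compression.
Compatibility of the two members (thermal + elastic change equal): (α₁ − α₂)ΔT = P·[1/(A₁E₁) + 1/(A₂E₂)].
|α₁ − α₂|·ΔT = 6.1×10⁻⁶ × 78 = 0.0004758.
1/(A₁E₁) + 1/(A₂E₂) = 1/(2100×191×10³) + 1/(325×31×10³) = 1.017×10⁻⁷ N⁻¹.
So P = 0.0004758 / 1.017×10⁻⁷ = 4.676 kN.
σ_{concrete} = P/A₂ = 4676/325 = 14.39 MPa, compressive.

σ ≈ 14.4 MPa (compressive)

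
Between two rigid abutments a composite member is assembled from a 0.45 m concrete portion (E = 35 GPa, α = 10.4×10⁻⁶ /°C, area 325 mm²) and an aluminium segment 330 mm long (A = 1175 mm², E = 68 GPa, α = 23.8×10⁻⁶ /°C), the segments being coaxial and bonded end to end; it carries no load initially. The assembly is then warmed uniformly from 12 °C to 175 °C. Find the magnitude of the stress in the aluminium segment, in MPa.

σ ≈ 39.8 MPa (compressive)

With the walls removed the bar would change length by δ_free = Σ αᵢΔT Lᵢ = 10.4×10⁻⁶×163×450 + 23.8×10⁻⁶×163×330 = 2.043 mm.
Since the ends are fixed, an axial force P builds up, equal in every segment, with P · Σ Lᵢ/(AᵢEᵢ) = δ_free.
The series flexibility is Σ Lᵢ/(AᵢEᵢ) = 450/(325×35×10³) + 330/(1175×68×10³) = 4.369×10⁻⁵ mm/N.
Hence P = δ_free / Σ(L/AE) = 2.043/4.369×10⁻⁵ = 46.76 kN (compressive).
σ_{aluminium} = P / A = 46760 / 1175 = 39.8 MPa.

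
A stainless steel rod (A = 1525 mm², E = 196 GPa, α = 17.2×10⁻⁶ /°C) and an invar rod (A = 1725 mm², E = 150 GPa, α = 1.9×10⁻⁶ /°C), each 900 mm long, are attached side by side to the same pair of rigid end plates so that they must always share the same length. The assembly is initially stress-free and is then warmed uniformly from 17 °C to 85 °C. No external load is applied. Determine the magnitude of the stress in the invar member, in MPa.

σ ≈ 83.6 MPa (tensile)

Both members must finish at the same length. With the larger α, the stainless steel tends to over-expand; the plates restrain it, putting the stainless steel in compression and the invar in tension. With no external load the two internal forces are equal and opposite, magnitude P.
Equating the net (thermal + elastic) strains gives |α₁ − α₂|·ΔT = P·[1/(A₁E₁) + 1/(A₂E₂)].
|α₁ − α₂|·ΔT = 15.3×10⁻⁶ × 68 = 0.00104.
1/(A₁E₁) + 1/(A₂E₂) = 1/(1525×196×10³) + 1/(1725×150×10³) = 7.21×10⁻⁹ N⁻¹.
P = 0.00104 / 7.21×10⁻⁹ = 144300 N = 144.3 kN.
σ_{invar} = P/A₂ = 144300/1725 = 83.65 MPa, tensile.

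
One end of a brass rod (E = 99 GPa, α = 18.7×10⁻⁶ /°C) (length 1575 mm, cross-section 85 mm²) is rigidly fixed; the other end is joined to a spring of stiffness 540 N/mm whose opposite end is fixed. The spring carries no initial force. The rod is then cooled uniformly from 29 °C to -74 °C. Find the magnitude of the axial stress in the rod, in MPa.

σ ≈ 17.5 MPa (tensile)

Free thermal contraction: δ_free = αΔT L = 18.7×10⁻⁶ × 103 × 1575 = 3.034 mm.
With a force P in the spring, the elastic change of the rod is PL/(AE) and that of the spring is P/k; compatibility requires their sum to equal δ_free.
So P = δ_free / [L/(AE) + 1/k] = 3.034 / [ 1575/(85×99×10³) + 1/(540) ].
P = 3.034 / 0.002039 = 1488 N.
σ = P/A = 1488/85 = 17.5 MPa.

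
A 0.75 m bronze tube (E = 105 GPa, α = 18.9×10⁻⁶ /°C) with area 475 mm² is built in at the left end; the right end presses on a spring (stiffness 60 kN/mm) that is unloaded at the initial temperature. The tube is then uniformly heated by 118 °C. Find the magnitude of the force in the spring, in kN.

P ≈ 52.8 kN

If the spring were absent the tube would lengthen by αΔT L = 18.9×10⁻⁶ × 118 × 750 = 1.673 mm.
Let P be the compressive force at the spring. The tube shortens elastically by PL/(AE) and the spring compresses by P/k; together these equal δ_free.
So P = δ_free / [L/(AE) + 1/k] = 1.673 / [ 750/(475×105×10³) + 1/(60×10³) ].
P = 1.673 / 3.17×10⁻⁵ = 52760 N.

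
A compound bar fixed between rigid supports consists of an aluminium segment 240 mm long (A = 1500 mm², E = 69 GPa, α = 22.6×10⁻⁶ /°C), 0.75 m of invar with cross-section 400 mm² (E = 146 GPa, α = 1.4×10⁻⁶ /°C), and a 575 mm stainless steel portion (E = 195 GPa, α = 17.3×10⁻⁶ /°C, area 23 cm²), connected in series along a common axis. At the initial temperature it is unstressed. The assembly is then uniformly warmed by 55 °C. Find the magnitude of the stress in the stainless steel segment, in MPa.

If the supports were absent, the total length change would be Σ αᵢΔT Lᵢ = 22.6×10⁻⁶×55×240 + 1.4×10⁻⁶×55×750 + 17.3×10⁻⁶×55×575 = 0.9032 mm.
The rigid supports impose zero overall length change; the single axial force P common to all segments must satisfy P Σ Lᵢ/(AᵢEᵢ) = δ_free.
The series flexibility is Σ Lᵢ/(AᵢEᵢ) = 240/(1500×69×10³) + 750/(400×146×10³) + 575/(2300×195×10³) = 1.644×10⁻⁵ mm/N.
Hence P = δ_free / Σ(L/AE) = 0.9032/1.644×10⁻⁵ = 54.93 kN (compressive).
σ_{stainless steel} = P / A = 54930 / 2300 = 23.88 MPa.

σ ≈ 23.9 MPa (compressive)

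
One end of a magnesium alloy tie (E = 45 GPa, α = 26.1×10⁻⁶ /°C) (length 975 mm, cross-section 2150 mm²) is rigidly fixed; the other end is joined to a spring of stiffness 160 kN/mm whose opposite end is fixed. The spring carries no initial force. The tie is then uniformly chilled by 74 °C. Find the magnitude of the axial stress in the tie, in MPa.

If the spring were absent the tie would shorten by αΔT L = 26.1×10⁻⁶ × 74 × 975 = 1.883 mm.
Let P be the tensile force in the spring. The tie extends elastically by PL/(AE) and the spring stretches by P/k; together these equal δ_free.
P [ L/(AE) + 1/k ] = δ_free → P [ 975/(2150×45×10³) + 1/(160×10³) ] = 1.883.
P = 1.883 / 1.633×10⁻⁵ = 115300 N.
σ = P/A = 115300/2150 = 53.64 MPa.

σ ≈ 53.6 MPa (tensile)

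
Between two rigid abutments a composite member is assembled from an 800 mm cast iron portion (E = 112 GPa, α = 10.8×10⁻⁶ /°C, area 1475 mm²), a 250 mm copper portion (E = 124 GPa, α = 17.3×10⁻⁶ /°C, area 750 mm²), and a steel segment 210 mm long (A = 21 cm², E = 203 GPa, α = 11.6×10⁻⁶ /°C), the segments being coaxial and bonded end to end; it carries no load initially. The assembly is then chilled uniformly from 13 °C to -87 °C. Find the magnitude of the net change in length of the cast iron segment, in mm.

|ΔL| ≈ 0.0655 mm

With the walls removed the bar would change length by δ_free = Σ αᵢΔT Lᵢ = 10.8×10⁻⁶×100×800 + 17.3×10⁻⁶×100×250 + 11.6×10⁻⁶×100×210 = 1.54 mm.
Since the ends are fixed, an axial force P builds up, equal in every segment, with P · Σ Lᵢ/(AᵢEᵢ) = δ_free.
The series flexibility is Σ Lᵢ/(AᵢEᵢ) = 800/(1475×112×10³) + 250/(750×124×10³) + 210/(2100×203×10³) = 8.023×10⁻⁶ mm/N.
P = 1.54 / 8.023×10⁻⁶ = 192000 N = 192 kN, tensile.
For the cast iron segment, free thermal change = 10.8×10⁻⁶×100×800 = 0.864 mm and elastic change from P = 192000×800/(1475×112×10³) = 0.9295 mm; these oppose, so the net change is 0.0655 mm (segment lengthens).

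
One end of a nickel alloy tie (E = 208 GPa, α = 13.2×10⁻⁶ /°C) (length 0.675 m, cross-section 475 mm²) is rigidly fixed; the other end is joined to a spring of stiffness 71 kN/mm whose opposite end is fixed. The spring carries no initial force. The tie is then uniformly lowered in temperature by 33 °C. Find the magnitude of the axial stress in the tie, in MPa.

σ ≈ 29.6 MPa (tensile)

The unrestrained thermal change is αΔT L = 13.2×10⁻⁶ × 33 × 675 = 0.294 mm.
Let P be the tensile force in the spring. The tie extends elastically by PL/(AE) and the spring stretches by P/k; together these equal δ_free.
So P = δ_free / [L/(AE) + 1/k] = 0.294 / [ 675/(475×208×10³) + 1/(71×10³) ].
P = 0.294 / 2.092×10⁻⁵ = 14060 N.
σ = P/A = 14060/475 = 29.59 MPa.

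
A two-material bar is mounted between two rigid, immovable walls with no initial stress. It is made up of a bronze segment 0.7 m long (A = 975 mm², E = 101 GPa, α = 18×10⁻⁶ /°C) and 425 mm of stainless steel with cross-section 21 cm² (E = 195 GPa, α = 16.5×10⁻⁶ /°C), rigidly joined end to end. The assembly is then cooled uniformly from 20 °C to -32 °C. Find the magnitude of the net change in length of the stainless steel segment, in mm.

|ΔL| ≈ 0.235 mm

With the walls removed the bar would change length by δ_free = Σ αᵢΔT Lᵢ = 18×10⁻⁶×52×700 + 16.5×10⁻⁶×52×425 = 1.02 mm.
The walls prevent any net length change, so an axial force P (same in every segment) develops. Compatibility: P · Σ Lᵢ/(AᵢEᵢ) = δ_free.
Σ Lᵢ/(AᵢEᵢ) = 700/(975×101×10³) + 425/(2100×195×10³) = 8.146×10⁻⁶ mm/N.
So P = 1.02 / 8.146×10⁻⁶ = 125.2 kN, tensile.
For the stainless steel segment, free thermal change = 16.5×10⁻⁶×52×425 = 0.3646 mm and elastic change from P = 125200×425/(2100×195×10³) = 0.1299 mm; these oppose, so the net change is 0.235 mm (segment shortens).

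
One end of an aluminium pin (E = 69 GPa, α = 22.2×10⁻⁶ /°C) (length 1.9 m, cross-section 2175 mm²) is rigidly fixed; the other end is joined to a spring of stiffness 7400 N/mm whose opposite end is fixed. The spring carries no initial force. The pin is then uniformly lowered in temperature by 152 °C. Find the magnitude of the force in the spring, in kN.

P ≈ 43.4 kN

Free thermal contraction: δ_free = αΔT L = 22.2×10⁻⁶ × 152 × 1900 = 6.411 mm.
Let P be the tensile force in the spring. The pin extends elastically by PL/(AE) and the spring stretches by P/k; together these equal δ_free.
P [ L/(AE) + 1/k ] = δ_free → P [ 1900/(2175×69×10³) + 1/(7400) ] = 6.411.
P = 6.411 / 0.0001478 = 43380 N.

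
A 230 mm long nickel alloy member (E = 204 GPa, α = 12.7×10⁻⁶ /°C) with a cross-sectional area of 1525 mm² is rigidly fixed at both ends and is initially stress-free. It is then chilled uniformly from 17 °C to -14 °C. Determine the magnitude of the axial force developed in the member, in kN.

P ≈ 122 kN (tensile)

The ends cannot move, so σ = EαΔT = 204×10³ × 12.7×10⁻⁶ × 31 = 80.31 MPa.
Axial force P = σA = 80.31 × 1525 = 122500 N = 122.5 kN, tensile.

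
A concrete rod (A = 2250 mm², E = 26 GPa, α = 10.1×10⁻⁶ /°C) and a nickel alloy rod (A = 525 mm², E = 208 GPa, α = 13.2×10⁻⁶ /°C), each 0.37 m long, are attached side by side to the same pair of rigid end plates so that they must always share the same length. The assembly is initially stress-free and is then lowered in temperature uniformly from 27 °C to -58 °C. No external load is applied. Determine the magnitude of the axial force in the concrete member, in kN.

P ≈ 10 kN (compressive in the concrete)

The nickel alloy has the larger α, so on cooling it would change length more than the concrete if both were free. The rigid plates force a common final length, so the nickel alloy is put into tension and the concrete into compression, with equal and opposite forces P (no external load).
Setting the final lengths equal and cancelling L: (α₁ − α₂)ΔT = P/(A₁E₁) + P/(A₂E₂).
|α₁ − α₂|·ΔT = 3.1×10⁻⁶ × 85 = 0.0002635.
1/(A₁E₁) + 1/(A₂E₂) = 1/(2250×26×10³) + 1/(525×208×10³) = 2.625×10⁻⁸ N⁻¹.
So P = 0.0002635 / 2.625×10⁻⁸ = 10.04 kN.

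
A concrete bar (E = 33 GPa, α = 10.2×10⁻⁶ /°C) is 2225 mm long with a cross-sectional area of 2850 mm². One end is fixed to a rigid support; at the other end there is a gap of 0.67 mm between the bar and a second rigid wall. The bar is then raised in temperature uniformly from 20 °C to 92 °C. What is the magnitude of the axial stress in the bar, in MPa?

σ ≈ 14.3 MPa (compressive)

Free thermal elongation = αΔT L = 10.2×10⁻⁶ × 72 × 2225 = 1.634 mm.
The gap closes (δ_free > 0.67 mm) and the wall then resists a further 1.634 − 0.67 = 0.964 mm of expansion.
So σ = E(δ_free − g)/L = 33×10³ × 0.964/2225 = 14.3 MPa.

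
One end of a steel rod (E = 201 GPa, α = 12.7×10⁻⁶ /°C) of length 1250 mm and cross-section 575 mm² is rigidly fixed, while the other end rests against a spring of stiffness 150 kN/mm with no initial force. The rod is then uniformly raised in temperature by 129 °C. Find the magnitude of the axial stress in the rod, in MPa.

If the spring were absent the rod would lengthen by αΔT L = 12.7×10⁻⁶ × 129 × 1250 = 2.048 mm.
Let P be the compressive force at the spring. The rod shortens elastically by PL/(AE) and the spring compresses by P/k; together these equal δ_free.
So P = δ_free / [L/(AE) + 1/k] = 2.048 / [ 1250/(575×201×10³) + 1/(150×10³) ].
P = 2.048 / 1.748×10⁻⁵ = 117100 N.
σ = P/A = 117100/575 = 203.7 MPa.

σ ≈ 204 MPa (compressive)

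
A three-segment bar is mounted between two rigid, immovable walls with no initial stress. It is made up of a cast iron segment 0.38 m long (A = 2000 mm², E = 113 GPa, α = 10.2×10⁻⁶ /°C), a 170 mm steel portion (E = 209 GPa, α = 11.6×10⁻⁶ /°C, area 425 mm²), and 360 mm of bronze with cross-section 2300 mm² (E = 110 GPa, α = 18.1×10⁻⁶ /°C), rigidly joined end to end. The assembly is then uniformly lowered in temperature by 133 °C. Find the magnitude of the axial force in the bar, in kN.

P ≈ 328 kN (tensile)

Free thermal contraction of the whole bar: Σ αᵢΔT Lᵢ = 10.2×10⁻⁶×133×380 + 11.6×10⁻⁶×133×170 + 18.1×10⁻⁶×133×360 = 1.644 mm.
The rigid supports impose zero overall length change; the single axial force P common to all segments must satisfy P Σ Lᵢ/(AᵢEᵢ) = δ_free.
The series flexibility is Σ Lᵢ/(AᵢEᵢ) = 380/(2000×113×10³) + 170/(425×209×10³) + 360/(2300×110×10³) = 5.018×10⁻⁶ mm/N.
Hence P = δ_free / Σ(L/AE) = 1.644/5.018×10⁻⁶ = 327.7 kN (tensile).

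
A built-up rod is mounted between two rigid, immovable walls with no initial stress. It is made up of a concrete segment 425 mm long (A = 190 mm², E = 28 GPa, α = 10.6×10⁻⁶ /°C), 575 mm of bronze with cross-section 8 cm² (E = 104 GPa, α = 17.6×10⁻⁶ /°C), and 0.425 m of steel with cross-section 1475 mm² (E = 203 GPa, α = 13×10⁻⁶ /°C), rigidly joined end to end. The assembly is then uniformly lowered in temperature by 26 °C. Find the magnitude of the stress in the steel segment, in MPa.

If the supports were absent, the total length change would be Σ αᵢΔT Lᵢ = 10.6×10⁻⁶×26×425 + 17.6×10⁻⁶×26×575 + 13×10⁻⁶×26×425 = 0.5239 mm.
Since the ends are fixed, an axial force P builds up, equal in every segment, with P · Σ Lᵢ/(AᵢEᵢ) = δ_free.
The series flexibility is Σ Lᵢ/(AᵢEᵢ) = 425/(190×28×10³) + 575/(800×104×10³) + 425/(1475×203×10³) = 8.822×10⁻⁵ mm/N.
P = 0.5239 / 8.822×10⁻⁵ = 5939 N = 5.939 kN, tensile.
σ_{steel} = P / A = 5939 / 1475 = 4.026 MPa.

σ ≈ 4.03 MPa (tensile)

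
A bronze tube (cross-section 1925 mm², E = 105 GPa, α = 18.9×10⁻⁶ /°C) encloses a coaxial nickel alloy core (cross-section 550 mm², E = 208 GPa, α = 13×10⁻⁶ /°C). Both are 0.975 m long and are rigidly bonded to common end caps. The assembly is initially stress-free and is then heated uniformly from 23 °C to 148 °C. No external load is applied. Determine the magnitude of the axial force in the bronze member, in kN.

The bronze has the larger α, so on heating it would change length more than the nickel alloy if both were free. The rigid plates force a common final length, so the bronze is put into compression and the nickel alloy into tension, with equal and opposite forces P (no external load).
Setting the final lengths equal and cancelling L: (α₁ − α₂)ΔT = P/(A₁E₁) + P/(A₂E₂).
|α₁ − α₂|·ΔT = 5.9×10⁻⁶ × 125 = 0.0007375.
1/(A₁E₁) + 1/(A₂E₂) = 1/(1925×105×10³) + 1/(550×208×10³) = 1.369×10⁻⁸ N⁻¹.
P = 0.0007375 / 1.369×10⁻⁸ = 53880 N = 53.88 kN.

P ≈ 53.9 kN (compressive in the bronze)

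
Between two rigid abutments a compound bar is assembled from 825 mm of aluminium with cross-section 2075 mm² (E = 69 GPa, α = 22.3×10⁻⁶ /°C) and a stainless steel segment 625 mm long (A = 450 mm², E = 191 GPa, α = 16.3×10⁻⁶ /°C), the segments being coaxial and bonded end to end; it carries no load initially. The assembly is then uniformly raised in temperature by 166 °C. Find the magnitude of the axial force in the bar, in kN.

P ≈ 364 kN (compressive)

With the walls removed the bar would change length by δ_free = Σ αᵢΔT Lᵢ = 22.3×10⁻⁶×166×825 + 16.3×10⁻⁶×166×625 = 4.745 mm.
The walls prevent any net length change, so an axial force P (same in every segment) develops. Compatibility: P · Σ Lᵢ/(AᵢEᵢ) = δ_free.
The series flexibility is Σ Lᵢ/(AᵢEᵢ) = 825/(2075×69×10³) + 625/(450×191×10³) = 1.303×10⁻⁵ mm/N.
Hence P = δ_free / Σ(L/AE) = 4.745/1.303×10⁻⁵ = 364.1 kN (compressive).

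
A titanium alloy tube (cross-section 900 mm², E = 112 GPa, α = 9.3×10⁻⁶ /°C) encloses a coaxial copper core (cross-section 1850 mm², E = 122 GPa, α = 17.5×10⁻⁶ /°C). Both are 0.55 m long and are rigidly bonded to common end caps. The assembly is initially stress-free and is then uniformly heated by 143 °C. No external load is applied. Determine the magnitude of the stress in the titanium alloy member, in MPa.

σ ≈ 90.8 MPa (tensile)

Both members must finish at the same length. With the larger α, the copper tends to over-expand; the plates restrain it, putting the copper in compression and the titanium alloy in tension. With no external load the two internal forces are equal and opposite, magnitude P.
Compatibility of the two members (thermal + elastic change equal): (α₁ − α₂)ΔT = P·[1/(A₁E₁) + 1/(A₂E₂)].
|α₁ − α₂|·ΔT = 8.2×10⁻⁶ × 143 = 0.001173.
1/(A₁E₁) + 1/(A₂E₂) = 1/(900×112×10³) + 1/(1850×122×10³) = 1.435×10⁻⁸ N⁻¹.
P = 0.001173 / 1.435×10⁻⁸ = 81710 N = 81.71 kN.
σ_{titanium alloy} = P/A₁ = 81710/900 = 90.79 MPa, tensile.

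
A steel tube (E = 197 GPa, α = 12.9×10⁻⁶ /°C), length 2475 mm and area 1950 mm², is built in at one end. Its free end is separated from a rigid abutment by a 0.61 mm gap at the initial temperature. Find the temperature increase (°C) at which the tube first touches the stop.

The gap closes when αΔT L = 0.61 mm, since the tube is still unstressed at that instant.
ΔT = 0.61 / (12.9×10⁻⁶ × 2475) = 19.11 °C.

ΔT ≈ 19.1 °C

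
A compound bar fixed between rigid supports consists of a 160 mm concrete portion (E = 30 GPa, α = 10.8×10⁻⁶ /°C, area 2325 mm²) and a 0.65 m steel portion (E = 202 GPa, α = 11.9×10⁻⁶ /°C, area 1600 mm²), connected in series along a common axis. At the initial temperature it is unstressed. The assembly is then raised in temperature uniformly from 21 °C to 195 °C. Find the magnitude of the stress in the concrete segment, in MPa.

σ ≈ 165 MPa (compressive)

With the walls removed the bar would change length by δ_free = Σ αᵢΔT Lᵢ = 10.8×10⁻⁶×174×160 + 11.9×10⁻⁶×174×650 = 1.647 mm.
The rigid supports impose zero overall length change; the single axial force P common to all segments must satisfy P Σ Lᵢ/(AᵢEᵢ) = δ_free.
Σ Lᵢ/(AᵢEᵢ) = 160/(2325×30×10³) + 650/(1600×202×10³) = 4.305×10⁻⁶ mm/N.
So P = 1.647 / 4.305×10⁻⁶ = 382.5 kN, compressive.
σ_{concrete} = P / A = 382500 / 2325 = 164.5 MPa.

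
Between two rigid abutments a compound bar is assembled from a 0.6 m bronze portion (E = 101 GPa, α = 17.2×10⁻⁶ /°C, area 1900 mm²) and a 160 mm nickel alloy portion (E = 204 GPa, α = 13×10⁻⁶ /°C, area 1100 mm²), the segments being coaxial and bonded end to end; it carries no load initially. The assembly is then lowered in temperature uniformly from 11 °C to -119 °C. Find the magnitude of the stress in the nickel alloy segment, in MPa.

σ ≈ 382 MPa (tensile)

Free thermal contraction of the whole bar: Σ αᵢΔT Lᵢ = 17.2×10⁻⁶×130×600 + 13×10⁻⁶×130×160 = 1.612 mm.
The rigid supports impose zero overall length change; the single axial force P common to all segments must satisfy P Σ Lᵢ/(AᵢEᵢ) = δ_free.
Σ Lᵢ/(AᵢEᵢ) = 600/(1900×101×10³) + 160/(1100×204×10³) = 3.84×10⁻⁶ mm/N.
Hence P = δ_free / Σ(L/AE) = 1.612/3.84×10⁻⁶ = 419.8 kN (tensile).
σ_{nickel alloy} = P / A = 419800 / 1100 = 381.7 MPa.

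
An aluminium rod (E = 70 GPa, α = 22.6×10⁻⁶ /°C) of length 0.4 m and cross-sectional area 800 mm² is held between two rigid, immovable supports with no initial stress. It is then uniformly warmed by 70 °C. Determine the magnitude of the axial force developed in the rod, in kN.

With zero net strain, σ = E·αΔT = 70 GPa × 22.6×10⁻⁶ × 70 = 110.7 MPa.
Axial force P = σA = 110.7 × 800 = 88590 N = 88.59 kN, compressive.

P ≈ 88.6 kN (compressive)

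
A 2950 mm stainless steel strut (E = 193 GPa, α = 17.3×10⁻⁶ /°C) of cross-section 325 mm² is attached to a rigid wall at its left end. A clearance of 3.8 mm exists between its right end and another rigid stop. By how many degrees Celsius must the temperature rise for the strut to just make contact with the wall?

Contact occurs when the free expansion equals the gap: αΔT L = 3.8 mm.
So ΔT = g/(αL) = 3.8/(17.3×10⁻⁶ × 2950) = 74.46 °C.

ΔT ≈ 74.5 °C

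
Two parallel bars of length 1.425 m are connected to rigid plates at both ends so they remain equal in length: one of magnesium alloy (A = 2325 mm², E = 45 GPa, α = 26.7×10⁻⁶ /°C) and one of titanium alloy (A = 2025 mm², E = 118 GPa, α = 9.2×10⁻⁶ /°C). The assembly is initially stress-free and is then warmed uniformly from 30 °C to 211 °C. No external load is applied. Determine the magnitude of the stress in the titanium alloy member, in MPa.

Both members must finish at the same length. With the larger α, the magnesium alloy tends to over-expand; the plates restrain it, putting the magnesium alloy in compression and the titanium alloy in tension. With no external load the two internal forces are equal and opposite, magnitude P.
Compatibility of the two members (thermal + elastic change equal): (α₁ − α₂)ΔT = P·[1/(A₁E₁) + 1/(A₂E₂)].
|α₁ − α₂|·ΔT = 17.5×10⁻⁶ × 181 = 0.003167.
1/(A₁E₁) + 1/(A₂E₂) = 1/(2325×45×10³) + 1/(2025×118×10³) = 1.374×10⁻⁸ N⁻¹.
P = 0.003167 / 1.374×10⁻⁸ = 230500 N = 230.5 kN.
σ_{titanium alloy} = P/A₂ = 230500/2025 = 113.8 MPa, tensile.

σ ≈ 114 MPa (tensile)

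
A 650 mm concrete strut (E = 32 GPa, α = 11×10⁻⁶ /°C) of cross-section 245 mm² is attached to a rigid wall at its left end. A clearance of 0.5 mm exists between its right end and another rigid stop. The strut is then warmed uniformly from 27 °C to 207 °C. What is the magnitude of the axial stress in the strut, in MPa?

σ ≈ 38.7 MPa (compressive)

Unrestrained expansion: δ_free = αΔT L = 11×10⁻⁶ × 180 × 650 = 1.287 mm.
After closing the 0.5 mm clearance, 1.287 − 0.5 = 0.787 mm of expansion remains to be suppressed by the wall.
So σ = E(δ_free − g)/L = 32×10³ × 0.787/650 = 38.74 MPa.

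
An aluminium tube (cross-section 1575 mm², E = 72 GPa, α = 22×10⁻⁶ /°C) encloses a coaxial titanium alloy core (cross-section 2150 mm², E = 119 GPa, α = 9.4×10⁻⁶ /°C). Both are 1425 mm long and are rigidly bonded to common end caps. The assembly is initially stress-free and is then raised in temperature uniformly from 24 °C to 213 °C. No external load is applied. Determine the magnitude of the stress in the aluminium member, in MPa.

The aluminium has the larger α, so on heating it would change length more than the titanium alloy if both were free. The rigid plates force a common final length, so the aluminium is put into compression and the titanium alloy into tension, with equal and opposite forces P (no external load).
Equating the net (thermal + elastic) strains gives |α₁ − α₂|·ΔT = P·[1/(A₁E₁) + 1/(A₂E₂)].
|α₁ − α₂|·ΔT = 12.6×10⁻⁶ × 189 = 0.002381.
1/(A₁E₁) + 1/(A₂E₂) = 1/(1575×72×10³) + 1/(2150×119×10³) = 1.273×10⁻⁸ N⁻¹.
So P = 0.002381 / 1.273×10⁻⁸ = 187.1 kN.
σ_{aluminium} = P/A₁ = 187100/1575 = 118.8 MPa, compressive.

σ ≈ 119 MPa (compressive)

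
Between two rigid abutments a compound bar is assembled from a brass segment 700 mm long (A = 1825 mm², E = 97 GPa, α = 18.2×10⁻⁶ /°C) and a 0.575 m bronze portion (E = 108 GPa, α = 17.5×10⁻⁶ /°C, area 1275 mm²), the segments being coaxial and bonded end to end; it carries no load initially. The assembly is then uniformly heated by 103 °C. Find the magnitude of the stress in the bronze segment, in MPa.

σ ≈ 227 MPa (compressive)

With the walls removed the bar would change length by δ_free = Σ αᵢΔT Lᵢ = 18.2×10⁻⁶×103×700 + 17.5×10⁻⁶×103×575 = 2.349 mm.
The walls prevent any net length change, so an axial force P (same in every segment) develops. Compatibility: P · Σ Lᵢ/(AᵢEᵢ) = δ_free.
The series flexibility is Σ Lᵢ/(AᵢEᵢ) = 700/(1825×97×10³) + 575/(1275×108×10³) = 8.13×10⁻⁶ mm/N.
Hence P = δ_free / Σ(L/AE) = 2.349/8.13×10⁻⁶ = 288.9 kN (compressive).
σ_{bronze} = P / A = 288900 / 1275 = 226.6 MPa.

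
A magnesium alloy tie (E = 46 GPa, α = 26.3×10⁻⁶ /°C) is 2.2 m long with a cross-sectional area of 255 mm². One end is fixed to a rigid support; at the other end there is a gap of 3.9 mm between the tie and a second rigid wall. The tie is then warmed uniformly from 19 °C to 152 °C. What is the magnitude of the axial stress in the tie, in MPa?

If the wall were absent the tie would grow by αΔT L = 26.3×10⁻⁶ × 133 × 2200 = 7.695 mm.
After closing the 3.9 mm clearance, 7.695 − 3.9 = 3.795 mm of expansion remains to be suppressed by the wall.
That suppressed elongation corresponds to σ = E·Δ/L = 46×10³ × 3.795/2200 = 79.36 MPa.

σ ≈ 79.4 MPa (compressive)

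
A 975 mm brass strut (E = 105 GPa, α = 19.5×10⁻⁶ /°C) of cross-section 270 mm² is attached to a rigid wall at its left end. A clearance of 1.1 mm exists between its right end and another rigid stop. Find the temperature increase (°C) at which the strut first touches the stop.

The gap closes when αΔT L = 1.1 mm, since the strut is still unstressed at that instant.
ΔT = 1.1 / (19.5×10⁻⁶ × 975) = 57.86 °C.

ΔT ≈ 57.9 °C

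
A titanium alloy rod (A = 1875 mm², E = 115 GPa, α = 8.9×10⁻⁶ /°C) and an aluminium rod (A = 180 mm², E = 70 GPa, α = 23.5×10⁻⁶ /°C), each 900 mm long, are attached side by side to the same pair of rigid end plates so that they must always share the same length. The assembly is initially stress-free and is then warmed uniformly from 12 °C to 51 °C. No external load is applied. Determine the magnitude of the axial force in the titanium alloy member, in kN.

Equilibrium of a rigid end plate with no external load gives equal and opposite internal forces ±P in the two members. Since α_{aluminium} > α_{titanium alloy}, heating drives the aluminium into compression and the titanium alloy into tension.
Setting the final lengths equal and cancelling L: (α₁ − α₂)ΔT = P/(A₁E₁) + P/(A₂E₂).
|α₁ − α₂|·ΔT = 14.6×10⁻⁶ × 39 = 0.0005694.
1/(A₁E₁) + 1/(A₂E₂) = 1/(1875×115×10³) + 1/(180×70×10³) = 8.4×10⁻⁸ N⁻¹.
P = 0.0005694 / 8.4×10⁻⁸ = 6778 N = 6.778 kN.

P ≈ 6.78 kN (tensile in the titanium alloy)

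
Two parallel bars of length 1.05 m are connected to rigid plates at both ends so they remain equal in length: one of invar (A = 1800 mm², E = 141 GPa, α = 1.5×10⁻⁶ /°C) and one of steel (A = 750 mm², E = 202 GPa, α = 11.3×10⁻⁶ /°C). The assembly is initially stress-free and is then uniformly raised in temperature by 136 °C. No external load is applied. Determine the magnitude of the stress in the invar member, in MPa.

σ ≈ 70.2 MPa (tensile)

The steel has the larger α, so on heating it would change length more than the invar if both were free. The rigid plates force a common final length, so the steel is put into compression and the invar into tension, with equal and opposite forces P (no external load).
Equating the net (thermal + elastic) strains gives |α₁ − α₂|·ΔT = P·[1/(A₁E₁) + 1/(A₂E₂)].
|α₁ − α₂|·ΔT = 9.8×10⁻⁶ × 136 = 0.001333.
1/(A₁E₁) + 1/(A₂E₂) = 1/(1800×141×10³) + 1/(750×202×10³) = 1.054×10⁻⁸ N⁻¹.
So P = 0.001333 / 1.054×10⁻⁸ = 126.4 kN.
σ_{invar} = P/A₁ = 126400/1800 = 70.25 MPa, tensile.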